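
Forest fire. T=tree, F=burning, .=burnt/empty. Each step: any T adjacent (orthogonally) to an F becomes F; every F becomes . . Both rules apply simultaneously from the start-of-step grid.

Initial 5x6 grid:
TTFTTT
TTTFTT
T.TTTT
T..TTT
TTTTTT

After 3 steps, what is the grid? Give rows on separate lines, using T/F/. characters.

Step 1: 5 trees catch fire, 2 burn out
  TF.FTT
  TTF.FT
  T.TFTT
  T..TTT
  TTTTTT
Step 2: 7 trees catch fire, 5 burn out
  F...FT
  TF...F
  T.F.FT
  T..FTT
  TTTTTT
Step 3: 5 trees catch fire, 7 burn out
  .....F
  F.....
  T....F
  T...FT
  TTTFTT

.....F
F.....
T....F
T...FT
TTTFTT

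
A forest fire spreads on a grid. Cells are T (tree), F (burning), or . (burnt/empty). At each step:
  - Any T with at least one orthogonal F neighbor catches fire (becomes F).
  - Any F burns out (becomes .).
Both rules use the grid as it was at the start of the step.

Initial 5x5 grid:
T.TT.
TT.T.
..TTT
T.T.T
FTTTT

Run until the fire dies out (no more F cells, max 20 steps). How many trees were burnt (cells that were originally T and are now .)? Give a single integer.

Answer: 13

Derivation:
Step 1: +2 fires, +1 burnt (F count now 2)
Step 2: +1 fires, +2 burnt (F count now 1)
Step 3: +2 fires, +1 burnt (F count now 2)
Step 4: +2 fires, +2 burnt (F count now 2)
Step 5: +2 fires, +2 burnt (F count now 2)
Step 6: +2 fires, +2 burnt (F count now 2)
Step 7: +1 fires, +2 burnt (F count now 1)
Step 8: +1 fires, +1 burnt (F count now 1)
Step 9: +0 fires, +1 burnt (F count now 0)
Fire out after step 9
Initially T: 16, now '.': 22
Total burnt (originally-T cells now '.'): 13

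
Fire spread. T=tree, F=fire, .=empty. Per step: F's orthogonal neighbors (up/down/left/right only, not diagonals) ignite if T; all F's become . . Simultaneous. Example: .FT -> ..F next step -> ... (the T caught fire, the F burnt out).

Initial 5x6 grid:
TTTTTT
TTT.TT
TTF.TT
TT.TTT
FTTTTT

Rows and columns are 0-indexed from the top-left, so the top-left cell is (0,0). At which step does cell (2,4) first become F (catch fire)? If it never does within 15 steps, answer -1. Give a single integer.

Step 1: cell (2,4)='T' (+4 fires, +2 burnt)
Step 2: cell (2,4)='T' (+5 fires, +4 burnt)
Step 3: cell (2,4)='T' (+4 fires, +5 burnt)
Step 4: cell (2,4)='T' (+4 fires, +4 burnt)
Step 5: cell (2,4)='T' (+4 fires, +4 burnt)
Step 6: cell (2,4)='F' (+3 fires, +4 burnt)
  -> target ignites at step 6
Step 7: cell (2,4)='.' (+1 fires, +3 burnt)
Step 8: cell (2,4)='.' (+0 fires, +1 burnt)
  fire out at step 8

6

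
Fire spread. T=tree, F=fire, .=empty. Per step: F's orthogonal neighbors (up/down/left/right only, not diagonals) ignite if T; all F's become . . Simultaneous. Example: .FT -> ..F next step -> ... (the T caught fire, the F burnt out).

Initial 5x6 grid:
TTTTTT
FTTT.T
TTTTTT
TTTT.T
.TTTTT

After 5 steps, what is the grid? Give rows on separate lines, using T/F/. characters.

Step 1: 3 trees catch fire, 1 burn out
  FTTTTT
  .FTT.T
  FTTTTT
  TTTT.T
  .TTTTT
Step 2: 4 trees catch fire, 3 burn out
  .FTTTT
  ..FT.T
  .FTTTT
  FTTT.T
  .TTTTT
Step 3: 4 trees catch fire, 4 burn out
  ..FTTT
  ...F.T
  ..FTTT
  .FTT.T
  .TTTTT
Step 4: 4 trees catch fire, 4 burn out
  ...FTT
  .....T
  ...FTT
  ..FT.T
  .FTTTT
Step 5: 4 trees catch fire, 4 burn out
  ....FT
  .....T
  ....FT
  ...F.T
  ..FTTT

....FT
.....T
....FT
...F.T
..FTTT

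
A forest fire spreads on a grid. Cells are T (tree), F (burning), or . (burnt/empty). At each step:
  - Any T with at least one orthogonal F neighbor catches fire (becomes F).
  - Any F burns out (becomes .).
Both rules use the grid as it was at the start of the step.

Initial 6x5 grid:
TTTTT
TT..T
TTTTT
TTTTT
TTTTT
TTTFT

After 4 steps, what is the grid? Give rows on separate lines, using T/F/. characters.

Step 1: 3 trees catch fire, 1 burn out
  TTTTT
  TT..T
  TTTTT
  TTTTT
  TTTFT
  TTF.F
Step 2: 4 trees catch fire, 3 burn out
  TTTTT
  TT..T
  TTTTT
  TTTFT
  TTF.F
  TF...
Step 3: 5 trees catch fire, 4 burn out
  TTTTT
  TT..T
  TTTFT
  TTF.F
  TF...
  F....
Step 4: 4 trees catch fire, 5 burn out
  TTTTT
  TT..T
  TTF.F
  TF...
  F....
  .....

TTTTT
TT..T
TTF.F
TF...
F....
.....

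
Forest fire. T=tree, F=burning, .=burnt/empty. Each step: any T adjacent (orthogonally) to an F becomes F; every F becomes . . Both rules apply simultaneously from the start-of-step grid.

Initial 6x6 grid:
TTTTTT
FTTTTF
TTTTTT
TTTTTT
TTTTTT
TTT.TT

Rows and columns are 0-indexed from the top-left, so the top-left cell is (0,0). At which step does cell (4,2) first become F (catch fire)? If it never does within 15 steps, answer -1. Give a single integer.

Step 1: cell (4,2)='T' (+6 fires, +2 burnt)
Step 2: cell (4,2)='T' (+8 fires, +6 burnt)
Step 3: cell (4,2)='T' (+8 fires, +8 burnt)
Step 4: cell (4,2)='T' (+6 fires, +8 burnt)
Step 5: cell (4,2)='F' (+4 fires, +6 burnt)
  -> target ignites at step 5
Step 6: cell (4,2)='.' (+1 fires, +4 burnt)
Step 7: cell (4,2)='.' (+0 fires, +1 burnt)
  fire out at step 7

5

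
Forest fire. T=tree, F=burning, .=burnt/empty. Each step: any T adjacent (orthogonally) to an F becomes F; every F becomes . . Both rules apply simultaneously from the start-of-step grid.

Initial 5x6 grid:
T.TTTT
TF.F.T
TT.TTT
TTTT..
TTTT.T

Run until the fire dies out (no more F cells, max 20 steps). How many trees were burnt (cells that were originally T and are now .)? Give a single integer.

Answer: 20

Derivation:
Step 1: +4 fires, +2 burnt (F count now 4)
Step 2: +7 fires, +4 burnt (F count now 7)
Step 3: +6 fires, +7 burnt (F count now 6)
Step 4: +3 fires, +6 burnt (F count now 3)
Step 5: +0 fires, +3 burnt (F count now 0)
Fire out after step 5
Initially T: 21, now '.': 29
Total burnt (originally-T cells now '.'): 20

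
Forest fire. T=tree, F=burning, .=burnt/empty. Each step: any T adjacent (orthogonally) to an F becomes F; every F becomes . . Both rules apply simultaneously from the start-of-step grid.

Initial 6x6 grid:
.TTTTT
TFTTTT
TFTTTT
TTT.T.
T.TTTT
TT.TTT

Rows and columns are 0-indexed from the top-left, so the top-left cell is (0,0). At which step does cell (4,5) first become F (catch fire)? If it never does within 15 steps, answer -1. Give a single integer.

Step 1: cell (4,5)='T' (+6 fires, +2 burnt)
Step 2: cell (4,5)='T' (+5 fires, +6 burnt)
Step 3: cell (4,5)='T' (+5 fires, +5 burnt)
Step 4: cell (4,5)='T' (+6 fires, +5 burnt)
Step 5: cell (4,5)='T' (+4 fires, +6 burnt)
Step 6: cell (4,5)='F' (+2 fires, +4 burnt)
  -> target ignites at step 6
Step 7: cell (4,5)='.' (+1 fires, +2 burnt)
Step 8: cell (4,5)='.' (+0 fires, +1 burnt)
  fire out at step 8

6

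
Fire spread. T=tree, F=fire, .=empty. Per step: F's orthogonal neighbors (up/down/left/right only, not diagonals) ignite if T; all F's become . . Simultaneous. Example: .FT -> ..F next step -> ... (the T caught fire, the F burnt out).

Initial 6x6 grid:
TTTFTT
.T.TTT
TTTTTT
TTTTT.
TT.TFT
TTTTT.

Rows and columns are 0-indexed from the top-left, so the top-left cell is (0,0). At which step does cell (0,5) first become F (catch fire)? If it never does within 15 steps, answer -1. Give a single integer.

Step 1: cell (0,5)='T' (+7 fires, +2 burnt)
Step 2: cell (0,5)='F' (+7 fires, +7 burnt)
  -> target ignites at step 2
Step 3: cell (0,5)='.' (+7 fires, +7 burnt)
Step 4: cell (0,5)='.' (+3 fires, +7 burnt)
Step 5: cell (0,5)='.' (+4 fires, +3 burnt)
Step 6: cell (0,5)='.' (+1 fires, +4 burnt)
Step 7: cell (0,5)='.' (+0 fires, +1 burnt)
  fire out at step 7

2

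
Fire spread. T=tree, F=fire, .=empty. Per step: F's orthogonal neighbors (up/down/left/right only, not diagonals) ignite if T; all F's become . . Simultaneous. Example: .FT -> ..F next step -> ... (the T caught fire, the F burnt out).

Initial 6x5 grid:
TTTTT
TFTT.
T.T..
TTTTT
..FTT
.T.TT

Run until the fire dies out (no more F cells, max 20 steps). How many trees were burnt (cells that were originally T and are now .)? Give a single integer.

Step 1: +5 fires, +2 burnt (F count now 5)
Step 2: +9 fires, +5 burnt (F count now 9)
Step 3: +4 fires, +9 burnt (F count now 4)
Step 4: +1 fires, +4 burnt (F count now 1)
Step 5: +0 fires, +1 burnt (F count now 0)
Fire out after step 5
Initially T: 20, now '.': 29
Total burnt (originally-T cells now '.'): 19

Answer: 19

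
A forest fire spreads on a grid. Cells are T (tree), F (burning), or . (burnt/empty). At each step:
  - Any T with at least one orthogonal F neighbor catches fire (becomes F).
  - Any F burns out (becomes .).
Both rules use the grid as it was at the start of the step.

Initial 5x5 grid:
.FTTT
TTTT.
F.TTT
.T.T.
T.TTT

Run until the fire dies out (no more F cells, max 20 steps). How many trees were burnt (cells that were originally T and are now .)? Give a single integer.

Step 1: +3 fires, +2 burnt (F count now 3)
Step 2: +2 fires, +3 burnt (F count now 2)
Step 3: +3 fires, +2 burnt (F count now 3)
Step 4: +1 fires, +3 burnt (F count now 1)
Step 5: +2 fires, +1 burnt (F count now 2)
Step 6: +1 fires, +2 burnt (F count now 1)
Step 7: +2 fires, +1 burnt (F count now 2)
Step 8: +0 fires, +2 burnt (F count now 0)
Fire out after step 8
Initially T: 16, now '.': 23
Total burnt (originally-T cells now '.'): 14

Answer: 14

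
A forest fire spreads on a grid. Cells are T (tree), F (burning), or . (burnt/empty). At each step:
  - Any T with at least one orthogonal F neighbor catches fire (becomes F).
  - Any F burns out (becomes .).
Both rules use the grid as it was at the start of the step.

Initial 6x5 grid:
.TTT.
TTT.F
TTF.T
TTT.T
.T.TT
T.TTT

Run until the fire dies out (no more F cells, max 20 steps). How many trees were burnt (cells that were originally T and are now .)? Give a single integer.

Step 1: +4 fires, +2 burnt (F count now 4)
Step 2: +5 fires, +4 burnt (F count now 5)
Step 3: +6 fires, +5 burnt (F count now 6)
Step 4: +2 fires, +6 burnt (F count now 2)
Step 5: +1 fires, +2 burnt (F count now 1)
Step 6: +1 fires, +1 burnt (F count now 1)
Step 7: +0 fires, +1 burnt (F count now 0)
Fire out after step 7
Initially T: 20, now '.': 29
Total burnt (originally-T cells now '.'): 19

Answer: 19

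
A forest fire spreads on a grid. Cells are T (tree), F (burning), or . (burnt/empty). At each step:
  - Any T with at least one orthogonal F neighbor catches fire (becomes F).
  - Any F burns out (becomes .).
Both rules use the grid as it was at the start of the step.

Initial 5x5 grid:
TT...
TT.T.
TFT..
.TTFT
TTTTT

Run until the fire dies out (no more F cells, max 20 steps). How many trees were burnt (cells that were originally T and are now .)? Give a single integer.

Answer: 14

Derivation:
Step 1: +7 fires, +2 burnt (F count now 7)
Step 2: +5 fires, +7 burnt (F count now 5)
Step 3: +2 fires, +5 burnt (F count now 2)
Step 4: +0 fires, +2 burnt (F count now 0)
Fire out after step 4
Initially T: 15, now '.': 24
Total burnt (originally-T cells now '.'): 14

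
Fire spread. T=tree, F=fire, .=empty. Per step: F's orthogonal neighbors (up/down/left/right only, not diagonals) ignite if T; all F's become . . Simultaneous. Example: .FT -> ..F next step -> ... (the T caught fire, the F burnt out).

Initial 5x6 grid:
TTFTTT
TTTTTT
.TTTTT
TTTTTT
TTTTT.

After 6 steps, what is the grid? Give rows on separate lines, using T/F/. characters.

Step 1: 3 trees catch fire, 1 burn out
  TF.FTT
  TTFTTT
  .TTTTT
  TTTTTT
  TTTTT.
Step 2: 5 trees catch fire, 3 burn out
  F...FT
  TF.FTT
  .TFTTT
  TTTTTT
  TTTTT.
Step 3: 6 trees catch fire, 5 burn out
  .....F
  F...FT
  .F.FTT
  TTFTTT
  TTTTT.
Step 4: 5 trees catch fire, 6 burn out
  ......
  .....F
  ....FT
  TF.FTT
  TTFTT.
Step 5: 5 trees catch fire, 5 burn out
  ......
  ......
  .....F
  F...FT
  TF.FT.
Step 6: 3 trees catch fire, 5 burn out
  ......
  ......
  ......
  .....F
  F...F.

......
......
......
.....F
F...F.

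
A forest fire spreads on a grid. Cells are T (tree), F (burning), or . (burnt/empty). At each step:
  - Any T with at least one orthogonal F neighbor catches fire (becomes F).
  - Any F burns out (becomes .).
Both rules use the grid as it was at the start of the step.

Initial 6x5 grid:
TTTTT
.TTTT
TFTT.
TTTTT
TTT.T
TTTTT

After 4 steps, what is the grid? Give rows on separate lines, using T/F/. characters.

Step 1: 4 trees catch fire, 1 burn out
  TTTTT
  .FTTT
  F.FT.
  TFTTT
  TTT.T
  TTTTT
Step 2: 6 trees catch fire, 4 burn out
  TFTTT
  ..FTT
  ...F.
  F.FTT
  TFT.T
  TTTTT
Step 3: 7 trees catch fire, 6 burn out
  F.FTT
  ...FT
  .....
  ...FT
  F.F.T
  TFTTT
Step 4: 5 trees catch fire, 7 burn out
  ...FT
  ....F
  .....
  ....F
  ....T
  F.FTT

...FT
....F
.....
....F
....T
F.FTT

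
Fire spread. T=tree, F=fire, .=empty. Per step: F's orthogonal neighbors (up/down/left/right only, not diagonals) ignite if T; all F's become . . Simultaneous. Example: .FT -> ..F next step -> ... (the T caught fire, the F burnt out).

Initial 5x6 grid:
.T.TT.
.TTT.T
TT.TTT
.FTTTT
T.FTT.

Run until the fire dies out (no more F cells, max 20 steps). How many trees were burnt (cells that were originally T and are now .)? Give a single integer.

Step 1: +3 fires, +2 burnt (F count now 3)
Step 2: +4 fires, +3 burnt (F count now 4)
Step 3: +4 fires, +4 burnt (F count now 4)
Step 4: +3 fires, +4 burnt (F count now 3)
Step 5: +2 fires, +3 burnt (F count now 2)
Step 6: +2 fires, +2 burnt (F count now 2)
Step 7: +0 fires, +2 burnt (F count now 0)
Fire out after step 7
Initially T: 19, now '.': 29
Total burnt (originally-T cells now '.'): 18

Answer: 18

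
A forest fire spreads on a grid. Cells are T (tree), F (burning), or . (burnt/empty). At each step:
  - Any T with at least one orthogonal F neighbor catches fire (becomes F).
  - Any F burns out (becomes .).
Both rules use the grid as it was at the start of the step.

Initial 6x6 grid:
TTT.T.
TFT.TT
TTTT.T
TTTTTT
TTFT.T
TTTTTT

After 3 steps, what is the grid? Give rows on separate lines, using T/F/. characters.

Step 1: 8 trees catch fire, 2 burn out
  TFT.T.
  F.F.TT
  TFTT.T
  TTFTTT
  TF.F.T
  TTFTTT
Step 2: 9 trees catch fire, 8 burn out
  F.F.T.
  ....TT
  F.FT.T
  TF.FTT
  F....T
  TF.FTT
Step 3: 5 trees catch fire, 9 burn out
  ....T.
  ....TT
  ...F.T
  F...FT
  .....T
  F...FT

....T.
....TT
...F.T
F...FT
.....T
F...FT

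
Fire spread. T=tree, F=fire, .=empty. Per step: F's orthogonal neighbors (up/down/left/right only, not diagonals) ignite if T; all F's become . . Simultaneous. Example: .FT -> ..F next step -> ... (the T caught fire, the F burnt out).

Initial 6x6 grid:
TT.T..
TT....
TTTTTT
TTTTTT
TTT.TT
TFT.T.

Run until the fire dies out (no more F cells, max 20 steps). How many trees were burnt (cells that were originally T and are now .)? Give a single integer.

Step 1: +3 fires, +1 burnt (F count now 3)
Step 2: +3 fires, +3 burnt (F count now 3)
Step 3: +3 fires, +3 burnt (F count now 3)
Step 4: +4 fires, +3 burnt (F count now 4)
Step 5: +4 fires, +4 burnt (F count now 4)
Step 6: +4 fires, +4 burnt (F count now 4)
Step 7: +3 fires, +4 burnt (F count now 3)
Step 8: +0 fires, +3 burnt (F count now 0)
Fire out after step 8
Initially T: 25, now '.': 35
Total burnt (originally-T cells now '.'): 24

Answer: 24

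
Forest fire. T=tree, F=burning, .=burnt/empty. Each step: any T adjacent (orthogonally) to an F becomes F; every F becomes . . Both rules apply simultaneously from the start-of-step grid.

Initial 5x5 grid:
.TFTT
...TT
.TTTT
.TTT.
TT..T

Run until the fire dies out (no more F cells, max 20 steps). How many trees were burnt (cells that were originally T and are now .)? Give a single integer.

Answer: 14

Derivation:
Step 1: +2 fires, +1 burnt (F count now 2)
Step 2: +2 fires, +2 burnt (F count now 2)
Step 3: +2 fires, +2 burnt (F count now 2)
Step 4: +3 fires, +2 burnt (F count now 3)
Step 5: +2 fires, +3 burnt (F count now 2)
Step 6: +1 fires, +2 burnt (F count now 1)
Step 7: +1 fires, +1 burnt (F count now 1)
Step 8: +1 fires, +1 burnt (F count now 1)
Step 9: +0 fires, +1 burnt (F count now 0)
Fire out after step 9
Initially T: 15, now '.': 24
Total burnt (originally-T cells now '.'): 14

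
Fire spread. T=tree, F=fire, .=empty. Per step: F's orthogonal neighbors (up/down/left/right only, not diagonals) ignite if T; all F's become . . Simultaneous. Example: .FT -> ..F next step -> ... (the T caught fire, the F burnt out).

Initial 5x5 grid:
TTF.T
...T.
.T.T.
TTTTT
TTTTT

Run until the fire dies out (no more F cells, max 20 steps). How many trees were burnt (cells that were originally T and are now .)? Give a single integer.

Answer: 2

Derivation:
Step 1: +1 fires, +1 burnt (F count now 1)
Step 2: +1 fires, +1 burnt (F count now 1)
Step 3: +0 fires, +1 burnt (F count now 0)
Fire out after step 3
Initially T: 16, now '.': 11
Total burnt (originally-T cells now '.'): 2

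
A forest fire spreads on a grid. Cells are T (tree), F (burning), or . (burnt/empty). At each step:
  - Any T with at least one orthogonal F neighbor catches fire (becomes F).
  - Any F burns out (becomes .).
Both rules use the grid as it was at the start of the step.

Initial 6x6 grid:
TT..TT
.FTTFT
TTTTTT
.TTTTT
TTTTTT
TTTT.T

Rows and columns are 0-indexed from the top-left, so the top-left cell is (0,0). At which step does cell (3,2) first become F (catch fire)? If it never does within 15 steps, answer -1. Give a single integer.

Step 1: cell (3,2)='T' (+7 fires, +2 burnt)
Step 2: cell (3,2)='T' (+8 fires, +7 burnt)
Step 3: cell (3,2)='F' (+5 fires, +8 burnt)
  -> target ignites at step 3
Step 4: cell (3,2)='.' (+5 fires, +5 burnt)
Step 5: cell (3,2)='.' (+4 fires, +5 burnt)
Step 6: cell (3,2)='.' (+0 fires, +4 burnt)
  fire out at step 6

3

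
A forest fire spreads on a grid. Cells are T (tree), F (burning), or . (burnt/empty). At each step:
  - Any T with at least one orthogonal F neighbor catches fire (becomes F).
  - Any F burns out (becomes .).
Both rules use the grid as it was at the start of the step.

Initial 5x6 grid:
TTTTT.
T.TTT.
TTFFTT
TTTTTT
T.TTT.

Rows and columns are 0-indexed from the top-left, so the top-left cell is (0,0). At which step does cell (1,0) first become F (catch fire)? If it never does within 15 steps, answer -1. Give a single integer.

Step 1: cell (1,0)='T' (+6 fires, +2 burnt)
Step 2: cell (1,0)='T' (+9 fires, +6 burnt)
Step 3: cell (1,0)='F' (+6 fires, +9 burnt)
  -> target ignites at step 3
Step 4: cell (1,0)='.' (+2 fires, +6 burnt)
Step 5: cell (1,0)='.' (+0 fires, +2 burnt)
  fire out at step 5

3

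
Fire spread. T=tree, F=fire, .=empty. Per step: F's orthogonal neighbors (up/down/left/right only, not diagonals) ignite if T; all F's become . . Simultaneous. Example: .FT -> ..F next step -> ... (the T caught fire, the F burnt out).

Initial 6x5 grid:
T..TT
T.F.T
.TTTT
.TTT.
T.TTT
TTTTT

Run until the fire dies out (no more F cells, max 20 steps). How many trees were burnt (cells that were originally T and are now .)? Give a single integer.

Step 1: +1 fires, +1 burnt (F count now 1)
Step 2: +3 fires, +1 burnt (F count now 3)
Step 3: +4 fires, +3 burnt (F count now 4)
Step 4: +3 fires, +4 burnt (F count now 3)
Step 5: +4 fires, +3 burnt (F count now 4)
Step 6: +3 fires, +4 burnt (F count now 3)
Step 7: +1 fires, +3 burnt (F count now 1)
Step 8: +0 fires, +1 burnt (F count now 0)
Fire out after step 8
Initially T: 21, now '.': 28
Total burnt (originally-T cells now '.'): 19

Answer: 19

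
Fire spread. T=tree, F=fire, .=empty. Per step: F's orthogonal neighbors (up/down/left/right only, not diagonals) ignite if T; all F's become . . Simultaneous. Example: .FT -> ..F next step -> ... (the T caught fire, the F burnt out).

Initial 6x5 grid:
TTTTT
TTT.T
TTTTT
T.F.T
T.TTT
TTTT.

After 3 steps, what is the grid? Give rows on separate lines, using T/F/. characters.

Step 1: 2 trees catch fire, 1 burn out
  TTTTT
  TTT.T
  TTFTT
  T...T
  T.FTT
  TTTT.
Step 2: 5 trees catch fire, 2 burn out
  TTTTT
  TTF.T
  TF.FT
  T...T
  T..FT
  TTFT.
Step 3: 7 trees catch fire, 5 burn out
  TTFTT
  TF..T
  F...F
  T...T
  T...F
  TF.F.

TTFTT
TF..T
F...F
T...T
T...F
TF.F.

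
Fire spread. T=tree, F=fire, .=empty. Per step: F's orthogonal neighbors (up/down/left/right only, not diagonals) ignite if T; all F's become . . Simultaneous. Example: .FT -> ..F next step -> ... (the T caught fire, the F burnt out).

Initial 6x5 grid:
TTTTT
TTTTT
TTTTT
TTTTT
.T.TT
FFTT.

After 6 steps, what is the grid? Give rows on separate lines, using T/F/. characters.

Step 1: 2 trees catch fire, 2 burn out
  TTTTT
  TTTTT
  TTTTT
  TTTTT
  .F.TT
  ..FT.
Step 2: 2 trees catch fire, 2 burn out
  TTTTT
  TTTTT
  TTTTT
  TFTTT
  ...TT
  ...F.
Step 3: 4 trees catch fire, 2 burn out
  TTTTT
  TTTTT
  TFTTT
  F.FTT
  ...FT
  .....
Step 4: 5 trees catch fire, 4 burn out
  TTTTT
  TFTTT
  F.FTT
  ...FT
  ....F
  .....
Step 5: 5 trees catch fire, 5 burn out
  TFTTT
  F.FTT
  ...FT
  ....F
  .....
  .....
Step 6: 4 trees catch fire, 5 burn out
  F.FTT
  ...FT
  ....F
  .....
  .....
  .....

F.FTT
...FT
....F
.....
.....
.....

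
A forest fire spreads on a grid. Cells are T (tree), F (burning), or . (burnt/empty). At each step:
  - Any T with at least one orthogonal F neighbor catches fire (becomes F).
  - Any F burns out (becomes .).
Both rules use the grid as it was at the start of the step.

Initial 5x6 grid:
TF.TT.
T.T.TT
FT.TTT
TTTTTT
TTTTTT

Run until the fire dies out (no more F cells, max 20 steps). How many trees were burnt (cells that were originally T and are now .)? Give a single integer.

Step 1: +4 fires, +2 burnt (F count now 4)
Step 2: +2 fires, +4 burnt (F count now 2)
Step 3: +2 fires, +2 burnt (F count now 2)
Step 4: +2 fires, +2 burnt (F count now 2)
Step 5: +3 fires, +2 burnt (F count now 3)
Step 6: +3 fires, +3 burnt (F count now 3)
Step 7: +3 fires, +3 burnt (F count now 3)
Step 8: +2 fires, +3 burnt (F count now 2)
Step 9: +1 fires, +2 burnt (F count now 1)
Step 10: +0 fires, +1 burnt (F count now 0)
Fire out after step 10
Initially T: 23, now '.': 29
Total burnt (originally-T cells now '.'): 22

Answer: 22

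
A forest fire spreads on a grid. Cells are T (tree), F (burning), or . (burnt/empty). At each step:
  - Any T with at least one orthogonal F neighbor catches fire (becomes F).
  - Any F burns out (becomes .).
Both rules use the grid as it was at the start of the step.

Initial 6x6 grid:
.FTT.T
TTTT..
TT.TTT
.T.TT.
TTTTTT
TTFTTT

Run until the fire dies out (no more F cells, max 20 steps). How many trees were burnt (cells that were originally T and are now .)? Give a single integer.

Step 1: +5 fires, +2 burnt (F count now 5)
Step 2: +8 fires, +5 burnt (F count now 8)
Step 3: +7 fires, +8 burnt (F count now 7)
Step 4: +3 fires, +7 burnt (F count now 3)
Step 5: +1 fires, +3 burnt (F count now 1)
Step 6: +1 fires, +1 burnt (F count now 1)
Step 7: +0 fires, +1 burnt (F count now 0)
Fire out after step 7
Initially T: 26, now '.': 35
Total burnt (originally-T cells now '.'): 25

Answer: 25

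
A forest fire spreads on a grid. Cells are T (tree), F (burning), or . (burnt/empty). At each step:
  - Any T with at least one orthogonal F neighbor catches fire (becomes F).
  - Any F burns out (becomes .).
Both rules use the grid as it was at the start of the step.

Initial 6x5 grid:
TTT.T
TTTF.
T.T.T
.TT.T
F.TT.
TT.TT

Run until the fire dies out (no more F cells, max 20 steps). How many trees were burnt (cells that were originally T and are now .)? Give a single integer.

Answer: 16

Derivation:
Step 1: +2 fires, +2 burnt (F count now 2)
Step 2: +4 fires, +2 burnt (F count now 4)
Step 3: +3 fires, +4 burnt (F count now 3)
Step 4: +4 fires, +3 burnt (F count now 4)
Step 5: +1 fires, +4 burnt (F count now 1)
Step 6: +1 fires, +1 burnt (F count now 1)
Step 7: +1 fires, +1 burnt (F count now 1)
Step 8: +0 fires, +1 burnt (F count now 0)
Fire out after step 8
Initially T: 19, now '.': 27
Total burnt (originally-T cells now '.'): 16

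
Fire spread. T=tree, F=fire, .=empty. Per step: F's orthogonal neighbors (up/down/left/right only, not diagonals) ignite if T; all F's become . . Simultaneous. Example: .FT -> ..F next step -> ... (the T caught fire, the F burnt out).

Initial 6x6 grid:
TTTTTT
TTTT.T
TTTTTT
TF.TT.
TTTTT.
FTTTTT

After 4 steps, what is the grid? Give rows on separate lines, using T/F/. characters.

Step 1: 5 trees catch fire, 2 burn out
  TTTTTT
  TTTT.T
  TFTTTT
  F..TT.
  FFTTT.
  .FTTTT
Step 2: 5 trees catch fire, 5 burn out
  TTTTTT
  TFTT.T
  F.FTTT
  ...TT.
  ..FTT.
  ..FTTT
Step 3: 6 trees catch fire, 5 burn out
  TFTTTT
  F.FT.T
  ...FTT
  ...TT.
  ...FT.
  ...FTT
Step 4: 7 trees catch fire, 6 burn out
  F.FTTT
  ...F.T
  ....FT
  ...FT.
  ....F.
  ....FT

F.FTTT
...F.T
....FT
...FT.
....F.
....FT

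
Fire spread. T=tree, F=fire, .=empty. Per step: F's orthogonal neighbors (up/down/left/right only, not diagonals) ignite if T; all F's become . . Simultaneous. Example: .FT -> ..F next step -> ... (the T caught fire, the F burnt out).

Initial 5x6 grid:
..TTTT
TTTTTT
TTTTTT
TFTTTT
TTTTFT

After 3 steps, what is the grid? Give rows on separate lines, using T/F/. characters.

Step 1: 7 trees catch fire, 2 burn out
  ..TTTT
  TTTTTT
  TFTTTT
  F.FTFT
  TFTF.F
Step 2: 8 trees catch fire, 7 burn out
  ..TTTT
  TFTTTT
  F.FTFT
  ...F.F
  F.F...
Step 3: 5 trees catch fire, 8 burn out
  ..TTTT
  F.FTFT
  ...F.F
  ......
  ......

..TTTT
F.FTFT
...F.F
......
......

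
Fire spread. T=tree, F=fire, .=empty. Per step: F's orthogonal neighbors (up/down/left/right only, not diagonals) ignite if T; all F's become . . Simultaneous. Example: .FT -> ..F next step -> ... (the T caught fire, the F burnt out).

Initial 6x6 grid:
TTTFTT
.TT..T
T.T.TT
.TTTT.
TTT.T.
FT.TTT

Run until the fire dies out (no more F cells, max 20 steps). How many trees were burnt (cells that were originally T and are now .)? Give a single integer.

Answer: 23

Derivation:
Step 1: +4 fires, +2 burnt (F count now 4)
Step 2: +4 fires, +4 burnt (F count now 4)
Step 3: +6 fires, +4 burnt (F count now 6)
Step 4: +2 fires, +6 burnt (F count now 2)
Step 5: +2 fires, +2 burnt (F count now 2)
Step 6: +1 fires, +2 burnt (F count now 1)
Step 7: +1 fires, +1 burnt (F count now 1)
Step 8: +1 fires, +1 burnt (F count now 1)
Step 9: +2 fires, +1 burnt (F count now 2)
Step 10: +0 fires, +2 burnt (F count now 0)
Fire out after step 10
Initially T: 24, now '.': 35
Total burnt (originally-T cells now '.'): 23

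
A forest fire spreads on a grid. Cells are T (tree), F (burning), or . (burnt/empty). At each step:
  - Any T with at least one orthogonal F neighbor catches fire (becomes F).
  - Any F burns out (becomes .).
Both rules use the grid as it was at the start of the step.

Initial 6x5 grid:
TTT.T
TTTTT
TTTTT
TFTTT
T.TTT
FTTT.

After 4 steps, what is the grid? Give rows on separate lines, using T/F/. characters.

Step 1: 5 trees catch fire, 2 burn out
  TTT.T
  TTTTT
  TFTTT
  F.FTT
  F.TTT
  .FTT.
Step 2: 6 trees catch fire, 5 burn out
  TTT.T
  TFTTT
  F.FTT
  ...FT
  ..FTT
  ..FT.
Step 3: 7 trees catch fire, 6 burn out
  TFT.T
  F.FTT
  ...FT
  ....F
  ...FT
  ...F.
Step 4: 5 trees catch fire, 7 burn out
  F.F.T
  ...FT
  ....F
  .....
  ....F
  .....

F.F.T
...FT
....F
.....
....F
.....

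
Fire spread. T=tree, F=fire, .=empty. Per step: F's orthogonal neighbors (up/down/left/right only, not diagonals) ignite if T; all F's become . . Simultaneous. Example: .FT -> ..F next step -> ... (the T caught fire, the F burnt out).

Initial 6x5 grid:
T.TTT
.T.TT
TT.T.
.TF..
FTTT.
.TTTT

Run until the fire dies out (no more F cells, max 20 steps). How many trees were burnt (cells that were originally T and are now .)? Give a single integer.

Step 1: +3 fires, +2 burnt (F count now 3)
Step 2: +4 fires, +3 burnt (F count now 4)
Step 3: +3 fires, +4 burnt (F count now 3)
Step 4: +1 fires, +3 burnt (F count now 1)
Step 5: +0 fires, +1 burnt (F count now 0)
Fire out after step 5
Initially T: 18, now '.': 23
Total burnt (originally-T cells now '.'): 11

Answer: 11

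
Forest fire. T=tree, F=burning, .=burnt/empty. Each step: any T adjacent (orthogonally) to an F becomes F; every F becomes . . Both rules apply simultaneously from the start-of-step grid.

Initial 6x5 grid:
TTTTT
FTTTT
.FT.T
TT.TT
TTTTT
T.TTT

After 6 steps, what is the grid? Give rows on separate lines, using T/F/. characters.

Step 1: 4 trees catch fire, 2 burn out
  FTTTT
  .FTTT
  ..F.T
  TF.TT
  TTTTT
  T.TTT
Step 2: 4 trees catch fire, 4 burn out
  .FTTT
  ..FTT
  ....T
  F..TT
  TFTTT
  T.TTT
Step 3: 4 trees catch fire, 4 burn out
  ..FTT
  ...FT
  ....T
  ...TT
  F.FTT
  T.TTT
Step 4: 5 trees catch fire, 4 burn out
  ...FT
  ....F
  ....T
  ...TT
  ...FT
  F.FTT
Step 5: 5 trees catch fire, 5 burn out
  ....F
  .....
  ....F
  ...FT
  ....F
  ...FT
Step 6: 2 trees catch fire, 5 burn out
  .....
  .....
  .....
  ....F
  .....
  ....F

.....
.....
.....
....F
.....
....F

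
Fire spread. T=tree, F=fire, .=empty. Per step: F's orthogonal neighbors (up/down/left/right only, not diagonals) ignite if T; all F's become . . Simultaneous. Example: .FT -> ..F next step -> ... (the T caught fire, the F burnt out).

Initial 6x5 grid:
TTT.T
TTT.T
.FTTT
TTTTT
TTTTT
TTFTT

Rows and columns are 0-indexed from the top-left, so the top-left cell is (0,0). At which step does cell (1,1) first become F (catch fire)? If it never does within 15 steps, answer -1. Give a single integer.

Step 1: cell (1,1)='F' (+6 fires, +2 burnt)
  -> target ignites at step 1
Step 2: cell (1,1)='.' (+10 fires, +6 burnt)
Step 3: cell (1,1)='.' (+6 fires, +10 burnt)
Step 4: cell (1,1)='.' (+2 fires, +6 burnt)
Step 5: cell (1,1)='.' (+1 fires, +2 burnt)
Step 6: cell (1,1)='.' (+0 fires, +1 burnt)
  fire out at step 6

1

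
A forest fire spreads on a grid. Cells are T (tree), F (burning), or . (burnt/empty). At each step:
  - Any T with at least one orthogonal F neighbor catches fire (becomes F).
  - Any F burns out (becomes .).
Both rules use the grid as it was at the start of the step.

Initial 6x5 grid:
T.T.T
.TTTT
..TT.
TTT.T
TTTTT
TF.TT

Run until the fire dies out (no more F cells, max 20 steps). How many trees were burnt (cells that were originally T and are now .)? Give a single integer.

Step 1: +2 fires, +1 burnt (F count now 2)
Step 2: +3 fires, +2 burnt (F count now 3)
Step 3: +3 fires, +3 burnt (F count now 3)
Step 4: +3 fires, +3 burnt (F count now 3)
Step 5: +4 fires, +3 burnt (F count now 4)
Step 6: +3 fires, +4 burnt (F count now 3)
Step 7: +1 fires, +3 burnt (F count now 1)
Step 8: +1 fires, +1 burnt (F count now 1)
Step 9: +0 fires, +1 burnt (F count now 0)
Fire out after step 9
Initially T: 21, now '.': 29
Total burnt (originally-T cells now '.'): 20

Answer: 20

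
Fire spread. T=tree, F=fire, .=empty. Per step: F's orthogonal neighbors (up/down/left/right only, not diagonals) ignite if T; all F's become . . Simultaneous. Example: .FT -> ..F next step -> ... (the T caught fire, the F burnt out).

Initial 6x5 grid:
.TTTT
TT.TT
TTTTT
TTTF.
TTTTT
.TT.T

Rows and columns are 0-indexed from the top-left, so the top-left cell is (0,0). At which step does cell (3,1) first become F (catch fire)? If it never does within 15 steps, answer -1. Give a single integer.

Step 1: cell (3,1)='T' (+3 fires, +1 burnt)
Step 2: cell (3,1)='F' (+6 fires, +3 burnt)
  -> target ignites at step 2
Step 3: cell (3,1)='.' (+7 fires, +6 burnt)
Step 4: cell (3,1)='.' (+6 fires, +7 burnt)
Step 5: cell (3,1)='.' (+2 fires, +6 burnt)
Step 6: cell (3,1)='.' (+0 fires, +2 burnt)
  fire out at step 6

2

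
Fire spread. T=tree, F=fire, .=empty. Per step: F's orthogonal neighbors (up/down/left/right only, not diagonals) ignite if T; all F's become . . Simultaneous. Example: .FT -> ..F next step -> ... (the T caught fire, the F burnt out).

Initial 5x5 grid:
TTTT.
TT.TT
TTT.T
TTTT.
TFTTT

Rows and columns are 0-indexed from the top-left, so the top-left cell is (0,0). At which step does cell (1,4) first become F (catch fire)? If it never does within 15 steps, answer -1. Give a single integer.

Step 1: cell (1,4)='T' (+3 fires, +1 burnt)
Step 2: cell (1,4)='T' (+4 fires, +3 burnt)
Step 3: cell (1,4)='T' (+5 fires, +4 burnt)
Step 4: cell (1,4)='T' (+2 fires, +5 burnt)
Step 5: cell (1,4)='T' (+2 fires, +2 burnt)
Step 6: cell (1,4)='T' (+1 fires, +2 burnt)
Step 7: cell (1,4)='T' (+1 fires, +1 burnt)
Step 8: cell (1,4)='F' (+1 fires, +1 burnt)
  -> target ignites at step 8
Step 9: cell (1,4)='.' (+1 fires, +1 burnt)
Step 10: cell (1,4)='.' (+0 fires, +1 burnt)
  fire out at step 10

8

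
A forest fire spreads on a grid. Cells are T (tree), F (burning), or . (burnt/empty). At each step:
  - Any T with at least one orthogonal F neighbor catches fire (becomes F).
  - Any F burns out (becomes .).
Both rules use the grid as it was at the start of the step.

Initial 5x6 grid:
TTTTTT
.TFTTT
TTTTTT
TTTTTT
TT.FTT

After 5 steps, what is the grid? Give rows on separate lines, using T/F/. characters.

Step 1: 6 trees catch fire, 2 burn out
  TTFTTT
  .F.FTT
  TTFTTT
  TTTFTT
  TT..FT
Step 2: 8 trees catch fire, 6 burn out
  TF.FTT
  ....FT
  TF.FTT
  TTF.FT
  TT...F
Step 3: 7 trees catch fire, 8 burn out
  F...FT
  .....F
  F...FT
  TF...F
  TT....
Step 4: 4 trees catch fire, 7 burn out
  .....F
  ......
  .....F
  F.....
  TF....
Step 5: 1 trees catch fire, 4 burn out
  ......
  ......
  ......
  ......
  F.....

......
......
......
......
F.....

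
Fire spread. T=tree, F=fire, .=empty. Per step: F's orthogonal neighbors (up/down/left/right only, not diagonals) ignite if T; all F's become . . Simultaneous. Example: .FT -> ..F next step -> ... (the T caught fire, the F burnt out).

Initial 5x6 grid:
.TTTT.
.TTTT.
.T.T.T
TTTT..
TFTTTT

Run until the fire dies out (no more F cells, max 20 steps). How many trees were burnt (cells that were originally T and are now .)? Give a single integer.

Step 1: +3 fires, +1 burnt (F count now 3)
Step 2: +4 fires, +3 burnt (F count now 4)
Step 3: +3 fires, +4 burnt (F count now 3)
Step 4: +4 fires, +3 burnt (F count now 4)
Step 5: +2 fires, +4 burnt (F count now 2)
Step 6: +2 fires, +2 burnt (F count now 2)
Step 7: +1 fires, +2 burnt (F count now 1)
Step 8: +0 fires, +1 burnt (F count now 0)
Fire out after step 8
Initially T: 20, now '.': 29
Total burnt (originally-T cells now '.'): 19

Answer: 19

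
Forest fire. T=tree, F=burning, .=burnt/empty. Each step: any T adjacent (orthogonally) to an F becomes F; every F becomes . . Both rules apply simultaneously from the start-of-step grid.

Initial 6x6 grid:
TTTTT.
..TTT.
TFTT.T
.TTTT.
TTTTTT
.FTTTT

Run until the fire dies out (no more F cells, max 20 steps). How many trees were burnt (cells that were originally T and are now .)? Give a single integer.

Step 1: +5 fires, +2 burnt (F count now 5)
Step 2: +6 fires, +5 burnt (F count now 6)
Step 3: +5 fires, +6 burnt (F count now 5)
Step 4: +6 fires, +5 burnt (F count now 6)
Step 5: +3 fires, +6 burnt (F count now 3)
Step 6: +0 fires, +3 burnt (F count now 0)
Fire out after step 6
Initially T: 26, now '.': 35
Total burnt (originally-T cells now '.'): 25

Answer: 25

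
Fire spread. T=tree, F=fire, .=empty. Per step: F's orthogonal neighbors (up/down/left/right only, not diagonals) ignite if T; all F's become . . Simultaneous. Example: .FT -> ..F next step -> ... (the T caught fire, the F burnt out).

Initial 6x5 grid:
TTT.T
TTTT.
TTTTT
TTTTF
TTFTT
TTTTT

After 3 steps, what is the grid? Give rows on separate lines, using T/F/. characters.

Step 1: 7 trees catch fire, 2 burn out
  TTT.T
  TTTT.
  TTTTF
  TTFF.
  TF.FF
  TTFTT
Step 2: 7 trees catch fire, 7 burn out
  TTT.T
  TTTT.
  TTFF.
  TF...
  F....
  TF.FF
Step 3: 5 trees catch fire, 7 burn out
  TTT.T
  TTFF.
  TF...
  F....
  .....
  F....

TTT.T
TTFF.
TF...
F....
.....
F....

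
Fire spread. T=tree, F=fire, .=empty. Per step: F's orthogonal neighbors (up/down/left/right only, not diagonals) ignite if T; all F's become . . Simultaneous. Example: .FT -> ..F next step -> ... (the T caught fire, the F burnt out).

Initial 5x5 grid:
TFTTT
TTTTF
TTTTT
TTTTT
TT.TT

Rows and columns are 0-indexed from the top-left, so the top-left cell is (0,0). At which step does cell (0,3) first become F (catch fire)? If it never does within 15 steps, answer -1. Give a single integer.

Step 1: cell (0,3)='T' (+6 fires, +2 burnt)
Step 2: cell (0,3)='F' (+6 fires, +6 burnt)
  -> target ignites at step 2
Step 3: cell (0,3)='.' (+5 fires, +6 burnt)
Step 4: cell (0,3)='.' (+4 fires, +5 burnt)
Step 5: cell (0,3)='.' (+1 fires, +4 burnt)
Step 6: cell (0,3)='.' (+0 fires, +1 burnt)
  fire out at step 6

2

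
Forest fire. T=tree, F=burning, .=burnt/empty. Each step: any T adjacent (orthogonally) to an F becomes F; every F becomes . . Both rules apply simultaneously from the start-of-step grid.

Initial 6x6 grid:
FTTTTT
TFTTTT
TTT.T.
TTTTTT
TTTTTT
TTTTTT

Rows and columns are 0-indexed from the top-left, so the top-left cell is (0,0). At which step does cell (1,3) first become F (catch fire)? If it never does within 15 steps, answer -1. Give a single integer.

Step 1: cell (1,3)='T' (+4 fires, +2 burnt)
Step 2: cell (1,3)='F' (+5 fires, +4 burnt)
  -> target ignites at step 2
Step 3: cell (1,3)='.' (+5 fires, +5 burnt)
Step 4: cell (1,3)='.' (+7 fires, +5 burnt)
Step 5: cell (1,3)='.' (+5 fires, +7 burnt)
Step 6: cell (1,3)='.' (+3 fires, +5 burnt)
Step 7: cell (1,3)='.' (+2 fires, +3 burnt)
Step 8: cell (1,3)='.' (+1 fires, +2 burnt)
Step 9: cell (1,3)='.' (+0 fires, +1 burnt)
  fire out at step 9

2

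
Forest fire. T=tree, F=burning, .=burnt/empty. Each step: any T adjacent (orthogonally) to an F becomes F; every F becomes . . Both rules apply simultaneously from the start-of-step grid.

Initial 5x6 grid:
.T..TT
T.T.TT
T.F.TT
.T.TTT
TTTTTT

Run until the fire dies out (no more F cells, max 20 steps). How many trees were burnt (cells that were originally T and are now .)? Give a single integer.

Step 1: +1 fires, +1 burnt (F count now 1)
Step 2: +0 fires, +1 burnt (F count now 0)
Fire out after step 2
Initially T: 20, now '.': 11
Total burnt (originally-T cells now '.'): 1

Answer: 1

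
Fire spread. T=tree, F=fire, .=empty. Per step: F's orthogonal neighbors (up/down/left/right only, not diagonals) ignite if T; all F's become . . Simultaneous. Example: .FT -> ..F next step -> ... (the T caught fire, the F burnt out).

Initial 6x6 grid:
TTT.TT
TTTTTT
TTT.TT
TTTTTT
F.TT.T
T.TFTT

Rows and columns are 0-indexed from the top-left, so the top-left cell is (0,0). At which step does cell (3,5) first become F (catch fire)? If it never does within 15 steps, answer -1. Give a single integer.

Step 1: cell (3,5)='T' (+5 fires, +2 burnt)
Step 2: cell (3,5)='T' (+5 fires, +5 burnt)
Step 3: cell (3,5)='T' (+5 fires, +5 burnt)
Step 4: cell (3,5)='F' (+5 fires, +5 burnt)
  -> target ignites at step 4
Step 5: cell (3,5)='.' (+4 fires, +5 burnt)
Step 6: cell (3,5)='.' (+4 fires, +4 burnt)
Step 7: cell (3,5)='.' (+1 fires, +4 burnt)
Step 8: cell (3,5)='.' (+0 fires, +1 burnt)
  fire out at step 8

4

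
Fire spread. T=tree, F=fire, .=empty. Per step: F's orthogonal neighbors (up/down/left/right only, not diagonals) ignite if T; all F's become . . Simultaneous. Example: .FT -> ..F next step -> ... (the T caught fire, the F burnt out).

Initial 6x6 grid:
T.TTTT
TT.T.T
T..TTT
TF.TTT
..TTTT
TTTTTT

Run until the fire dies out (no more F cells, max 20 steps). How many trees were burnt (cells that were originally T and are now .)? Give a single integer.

Step 1: +1 fires, +1 burnt (F count now 1)
Step 2: +1 fires, +1 burnt (F count now 1)
Step 3: +1 fires, +1 burnt (F count now 1)
Step 4: +2 fires, +1 burnt (F count now 2)
Step 5: +0 fires, +2 burnt (F count now 0)
Fire out after step 5
Initially T: 27, now '.': 14
Total burnt (originally-T cells now '.'): 5

Answer: 5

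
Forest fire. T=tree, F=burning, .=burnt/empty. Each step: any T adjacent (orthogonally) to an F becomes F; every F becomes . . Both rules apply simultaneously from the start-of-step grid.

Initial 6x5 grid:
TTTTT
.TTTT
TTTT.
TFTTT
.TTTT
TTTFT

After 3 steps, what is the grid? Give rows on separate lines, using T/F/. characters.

Step 1: 7 trees catch fire, 2 burn out
  TTTTT
  .TTTT
  TFTT.
  F.FTT
  .FTFT
  TTF.F
Step 2: 7 trees catch fire, 7 burn out
  TTTTT
  .FTTT
  F.FT.
  ...FT
  ..F.F
  TF...
Step 3: 5 trees catch fire, 7 burn out
  TFTTT
  ..FTT
  ...F.
  ....F
  .....
  F....

TFTTT
..FTT
...F.
....F
.....
F....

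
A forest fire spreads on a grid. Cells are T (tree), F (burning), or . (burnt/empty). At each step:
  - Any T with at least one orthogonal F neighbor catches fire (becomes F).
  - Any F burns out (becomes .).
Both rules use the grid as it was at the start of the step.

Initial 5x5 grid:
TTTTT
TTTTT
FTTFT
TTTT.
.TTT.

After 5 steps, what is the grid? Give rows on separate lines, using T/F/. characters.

Step 1: 7 trees catch fire, 2 burn out
  TTTTT
  FTTFT
  .FF.F
  FTTF.
  .TTT.
Step 2: 8 trees catch fire, 7 burn out
  FTTFT
  .FF.F
  .....
  .FF..
  .TTF.
Step 3: 5 trees catch fire, 8 burn out
  .FF.F
  .....
  .....
  .....
  .FF..
Step 4: 0 trees catch fire, 5 burn out
  .....
  .....
  .....
  .....
  .....
Step 5: 0 trees catch fire, 0 burn out
  .....
  .....
  .....
  .....
  .....

.....
.....
.....
.....
.....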